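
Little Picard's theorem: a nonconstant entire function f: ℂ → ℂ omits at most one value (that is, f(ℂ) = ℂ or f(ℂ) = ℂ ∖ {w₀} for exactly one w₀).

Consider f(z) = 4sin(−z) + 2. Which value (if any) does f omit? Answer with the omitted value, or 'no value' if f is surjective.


Little Picard bounds the complement of f(ℂ) to at most one point.
sin is entire and surjective onto ℂ: for every w ∈ ℂ, sin(ζ) = w has a solution ζ ∈ ℂ (e.g., via the complex inverse arcsin). With ζ = −z this gives z = ζ/(-1). Then 4·sin(−z) takes every value in 4·ℂ = ℂ, and adding 2 is a bijection of ℂ. So f is surjective and omits no value. (Note: only on the real line is sin bounded by [−1, 1].)

Omitted value: no value.


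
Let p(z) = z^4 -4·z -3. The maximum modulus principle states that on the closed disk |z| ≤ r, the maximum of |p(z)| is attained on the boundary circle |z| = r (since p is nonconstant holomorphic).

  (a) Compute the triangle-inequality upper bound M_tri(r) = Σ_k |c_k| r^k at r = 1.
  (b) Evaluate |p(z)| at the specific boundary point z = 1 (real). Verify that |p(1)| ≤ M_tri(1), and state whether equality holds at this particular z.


Coefficients: c_0 = -3, c_1 = -4, c_2 = 0, c_3 = 0, c_4 = 1. Radius r = 1.
Part (a). Triangle bound: M_tri(r) = Σ_k |c_k| r^k
  = |-3|·1^0 + |-4|·1^1 + |0|·1^2 + |0|·1^3 + |1|·1^4
  = 3 + 4 + 0 + 0 + 1 = 8.
This bounds M(r) := max_{|z|=r} |p(z)| from above; equality holds iff all terms c_k z^k can be made to align in phase at a single z on |z|=r.
Part (b). At z = 1 (real, on the circle |z| = r):
  p(1) = (-3)·1^0 + (-4)·1^1 + (0)·1^2 + (0)·1^3 + (1)·1^4 = -6.
  |p(1)| = 6.
Check: |p(1)| = 6 ≤ 8 = M_tri(1). ✓ Equality does not hold at z = 1 (the coefficients have mixed signs, so the terms do not all align in phase there).

M_tri(1) = 8; |p(1)| = 6; equality at z=1: no.


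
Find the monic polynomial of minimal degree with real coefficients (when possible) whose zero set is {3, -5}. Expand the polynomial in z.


The polynomial is p(z) = ∏_{α ∈ S} (z − α), where S = {3, -5}.
Expanding the product yields: p(z) = z^2 + 2·z -15.
The resulting polynomial has degree 2 and real coefficients as required.

p(z) = z^2 + 2·z -15.


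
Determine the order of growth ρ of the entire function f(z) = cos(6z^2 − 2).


Write cos(w) = (e^{iw} ± e^{−iw})/(2 or 2i), so |cos(w)| ≤ e^{|w|}. With w = 6z^2 − 2, |w| ≤ 6r^2 + 2 on |z|=r, giving M(r) ≤ e^{6r^2 + 2} and ρ ≤ 2. For the lower bound, choose z on |z|=r with 6z^2 purely imaginary of modulus 6r^2; then |cos(6z^2 − 2)| grows like e^{6r^2}/2, so ρ ≥ 2. Hence ρ = 2.
Therefore ρ = 2.

Order ρ = 2.


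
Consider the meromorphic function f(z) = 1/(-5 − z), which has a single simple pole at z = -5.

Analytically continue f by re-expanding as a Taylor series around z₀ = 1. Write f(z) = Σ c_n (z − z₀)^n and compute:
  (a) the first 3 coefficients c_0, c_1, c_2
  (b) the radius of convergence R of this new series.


Let w = z − z₀, so z = z₀ + w.
Then -5 − z = -5 − (z₀ + w) = (-5 − z₀) − w = -6 − w.
f(z) = 1/(-6 − w) = (1/(-6)) · 1/(1 − w/(-6)) = Σ_{n≥0} w^n / (-6)^(n+1).
So c_n = 1/(-6)^(n+1):
  c_0 = 1/(-6)^1 = -1/6.
  c_1 = 1/(-6)^2 = 1/36.
  c_2 = 1/(-6)^3 = -1/216.
The series is valid for |w/d| < 1, i.e. |z − z₀| < |d|.
Radius of convergence: R = |-5 − z₀| = |-6| = 6 (distance from z₀ to the singularity z = -5).

c_0 = -1/6, c_1 = 1/36, c_2 = -1/216; R = 6.


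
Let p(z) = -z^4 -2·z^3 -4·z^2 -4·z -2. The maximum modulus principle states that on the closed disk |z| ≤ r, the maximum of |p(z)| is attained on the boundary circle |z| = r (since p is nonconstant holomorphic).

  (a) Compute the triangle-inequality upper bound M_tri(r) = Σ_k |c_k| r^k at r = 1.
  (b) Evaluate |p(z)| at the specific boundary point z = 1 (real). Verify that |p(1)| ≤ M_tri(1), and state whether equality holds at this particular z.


Coefficients: c_0 = -2, c_1 = -4, c_2 = -4, c_3 = -2, c_4 = -1. Radius r = 1.
Part (a). Triangle bound: M_tri(r) = Σ_k |c_k| r^k
  = |-2|·1^0 + |-4|·1^1 + |-4|·1^2 + |-2|·1^3 + |-1|·1^4
  = 2 + 4 + 4 + 2 + 1 = 13.
This bounds M(r) := max_{|z|=r} |p(z)| from above; equality holds iff all terms c_k z^k can be made to align in phase at a single z on |z|=r.
Part (b). At z = 1 (real, on the circle |z| = r):
  p(1) = (-2)·1^0 + (-4)·1^1 + (-4)·1^2 + (-2)·1^3 + (-1)·1^4 = -13.
  |p(1)| = 13.
Since all nonzero coefficients share the same sign, |p(1)| = 13 = M_tri(1); the triangle bound is attained at z = 1, so in fact M(r) = 13.

M_tri(1) = 13; |p(1)| = 13; equality at z=1: yes.


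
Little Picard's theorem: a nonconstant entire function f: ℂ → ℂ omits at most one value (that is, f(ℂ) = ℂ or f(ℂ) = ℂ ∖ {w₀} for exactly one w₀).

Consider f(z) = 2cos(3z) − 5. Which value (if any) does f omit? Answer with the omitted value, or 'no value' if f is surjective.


Little Picard bounds the complement of f(ℂ) to at most one point.
cos is entire and surjective onto ℂ: for every w ∈ ℂ, cos(ζ) = w has a solution ζ ∈ ℂ (e.g., via the complex inverse arccos). With ζ = 3z this gives z = ζ/(3). Then 2·cos(3z) takes every value in 2·ℂ = ℂ, and adding -5 is a bijection of ℂ. So f is surjective and omits no value. (Note: only on the real line is cos bounded by [−1, 1].)

Omitted value: no value.


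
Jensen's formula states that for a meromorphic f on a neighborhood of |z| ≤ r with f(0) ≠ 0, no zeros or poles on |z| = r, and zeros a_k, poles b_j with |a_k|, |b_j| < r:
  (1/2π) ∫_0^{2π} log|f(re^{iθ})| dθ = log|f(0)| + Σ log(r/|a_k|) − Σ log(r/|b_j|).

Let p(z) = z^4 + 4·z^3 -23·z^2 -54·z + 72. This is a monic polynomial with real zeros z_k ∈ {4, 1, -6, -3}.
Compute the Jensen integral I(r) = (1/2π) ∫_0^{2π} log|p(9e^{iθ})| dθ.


Zeros: -6, -3, 1, 4; r = 9.
Inside |z| < r: -6, -3, 1, 4. Outside (|z| ≥ r): ∅.
p(0) = 72, so log|p(0)| = log(72) = 4.2767.
Apply Jensen: I(r) = log|p(0)| + Σ_k log(r/|z_k|), summed over zeros inside |z| < r.
  log(r/|z_k|) for z_k = 4: log(9/4) = 0.8109
  log(r/|z_k|) for z_k = 1: log(9/1) = 2.1972
  log(r/|z_k|) for z_k = -6: log(9/6) = 0.4055
  log(r/|z_k|) for z_k = -3: log(9/3) = 1.0986
Sum over inside zeros: 4.5122.
I(r) = log|p(0)| + (inside sum) = 4.2767 + 4.5122 = 8.7889.
Closed form (all zeros inside, monic): I(r) = n·log(r) = 4·log(9) = 8.7889. ✓

I(r) ≈ 8.7889.


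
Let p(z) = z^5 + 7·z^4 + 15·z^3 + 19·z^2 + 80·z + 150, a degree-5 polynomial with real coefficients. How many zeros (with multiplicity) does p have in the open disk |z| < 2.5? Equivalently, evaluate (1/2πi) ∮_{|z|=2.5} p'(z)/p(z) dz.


The zeros of p are: (-3 + 1i), (-3 - 1i), -3, (1 + 2i), (1 - 2i).
Their magnitudes are: 3.162, 3.162, 3, 2.236, 2.236.
Zeros with |z| < R = 2.5: (1 + 2i), (1 - 2i).
Count = 2.
By the argument principle, (1/2πi) ∮_{|z|=R} p'(z)/p(z) dz equals exactly this count.

Number of zeros inside |z| < 2.5: 2.


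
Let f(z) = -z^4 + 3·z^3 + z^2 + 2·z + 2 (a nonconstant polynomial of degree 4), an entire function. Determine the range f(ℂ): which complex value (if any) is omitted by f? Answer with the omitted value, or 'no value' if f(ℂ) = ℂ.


Little Picard bounds the complement of f(ℂ) to at most one point.
For every w ∈ ℂ, the equation p(z) − w = 0 is a nonconstant polynomial in z and hence has at least one root by the fundamental theorem of algebra. So p is surjective onto ℂ, omitting no value.

Omitted value: no value.


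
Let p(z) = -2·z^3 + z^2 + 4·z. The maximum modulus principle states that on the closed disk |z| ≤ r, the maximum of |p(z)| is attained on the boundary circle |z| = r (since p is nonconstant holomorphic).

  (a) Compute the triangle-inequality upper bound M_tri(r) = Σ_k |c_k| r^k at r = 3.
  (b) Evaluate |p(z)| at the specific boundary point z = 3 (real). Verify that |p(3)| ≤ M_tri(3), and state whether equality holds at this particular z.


Coefficients: c_0 = 0, c_1 = 4, c_2 = 1, c_3 = -2. Radius r = 3.
Part (a). Triangle bound: M_tri(r) = Σ_k |c_k| r^k
  = |0|·3^0 + |4|·3^1 + |1|·3^2 + |-2|·3^3
  = 0 + 12 + 9 + 54 = 75.
This bounds M(r) := max_{|z|=r} |p(z)| from above; equality holds iff all terms c_k z^k can be made to align in phase at a single z on |z|=r.
Part (b). At z = 3 (real, on the circle |z| = r):
  p(3) = (0)·3^0 + (4)·3^1 + (1)·3^2 + (-2)·3^3 = -33.
  |p(3)| = 33.
Check: |p(3)| = 33 ≤ 75 = M_tri(3). ✓ Equality does not hold at z = 3 (the coefficients have mixed signs, so the terms do not all align in phase there).

M_tri(3) = 75; |p(3)| = 33; equality at z=3: no.


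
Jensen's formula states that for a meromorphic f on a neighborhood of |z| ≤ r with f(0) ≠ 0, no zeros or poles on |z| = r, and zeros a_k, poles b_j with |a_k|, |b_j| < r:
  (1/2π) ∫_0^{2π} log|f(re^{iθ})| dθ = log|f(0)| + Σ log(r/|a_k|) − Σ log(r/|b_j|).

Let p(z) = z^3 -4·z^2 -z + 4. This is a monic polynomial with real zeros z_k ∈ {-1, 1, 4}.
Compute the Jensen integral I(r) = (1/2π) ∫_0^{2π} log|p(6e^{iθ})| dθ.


Zeros: -1, 1, 4; r = 6.
Inside |z| < r: -1, 1, 4. Outside (|z| ≥ r): ∅.
p(0) = 4, so log|p(0)| = log(4) = 1.3863.
Apply Jensen: I(r) = log|p(0)| + Σ_k log(r/|z_k|), summed over zeros inside |z| < r.
  log(r/|z_k|) for z_k = -1: log(6/1) = 1.7918
  log(r/|z_k|) for z_k = 1: log(6/1) = 1.7918
  log(r/|z_k|) for z_k = 4: log(6/4) = 0.4055
Sum over inside zeros: 3.9890.
I(r) = log|p(0)| + (inside sum) = 1.3863 + 3.9890 = 5.3753.
Closed form (all zeros inside, monic): I(r) = n·log(r) = 3·log(6) = 5.3753. ✓

I(r) ≈ 5.3753.


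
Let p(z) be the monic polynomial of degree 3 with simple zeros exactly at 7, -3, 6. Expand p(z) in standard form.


The polynomial is p(z) = ∏_{α ∈ S} (z − α), where S = {7, -3, 6}.
Expanding the product yields: p(z) = z^3 -10·z^2 + 3·z + 126.
The resulting polynomial has degree 3 and real coefficients as required.

p(z) = z^3 -10·z^2 + 3·z + 126.


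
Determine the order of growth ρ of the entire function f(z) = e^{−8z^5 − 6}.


|e^{−8z^5 − 6}| = e^{Re(-8·z^5) + -6} ≤ e^{8|z|^5 + -6} = e^{8r^5 + -6} on |z| = r, so ρ ≤ 5. Choosing z on |z|=r so that -8·z^5 is real positive (always possible by picking arg z appropriately) gives |f(z)| = e^{8r^5 + -6}, matching the bound. The additive constant -6 does not affect log log M(r) ~ 5·log r. Hence ρ = 5.
Therefore ρ = 5.

Order ρ = 5.


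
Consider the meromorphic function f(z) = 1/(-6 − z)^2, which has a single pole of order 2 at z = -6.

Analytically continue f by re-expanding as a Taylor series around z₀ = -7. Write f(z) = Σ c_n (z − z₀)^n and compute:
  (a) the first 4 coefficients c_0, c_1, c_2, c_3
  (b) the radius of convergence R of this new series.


Let w = z − z₀, so z = z₀ + w.
Then -6 − z = -6 − (z₀ + w) = (-6 − z₀) − w = 1 − w.
f(z) = 1/(1 − w)^2 = (1/(1)^2) · (1 − w/(1))^{−2}.
By the binomial series (1−u)^{−2} = Σ_{n≥0} C(n+1, 1) u^n for |u|<1, with u = w/(1):
  c_n = C(n+1, 1) / (1)^(n+2).
  c_0 = 1/(1)^2 = 1.
  c_1 = 2/(1)^3 = 2.
  c_2 = 3/(1)^4 = 3.
  c_3 = 4/(1)^5 = 4.
The series is valid for |w/d| < 1, i.e. |z − z₀| < |d|.
Radius of convergence: R = |-6 − z₀| = |1| = 1 (distance from z₀ to the singularity z = -6).

c_0 = 1, c_1 = 2, c_2 = 3, c_3 = 4; R = 1.


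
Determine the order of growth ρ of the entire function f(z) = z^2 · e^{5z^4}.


M(r) = max_{|z|=r} |1|·|z|^2·|e^{5z^4}| = 1·r^2 · e^{5r^4} (the factors attain their maxima compatibly on |z|=r). Then log M(r) = log 1 + 2·log r + 5r^4, dominated by the last term, so log log M(r) ~ 4·log r. The polynomial factor 1z^2 contributes only a log r term and does not affect the order. ρ = 4.
Therefore ρ = 4.

Order ρ = 4.


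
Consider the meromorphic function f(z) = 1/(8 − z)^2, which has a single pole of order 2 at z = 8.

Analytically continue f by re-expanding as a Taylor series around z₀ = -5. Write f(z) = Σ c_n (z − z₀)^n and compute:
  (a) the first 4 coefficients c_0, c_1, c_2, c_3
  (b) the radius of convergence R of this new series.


Let w = z − z₀, so z = z₀ + w.
Then 8 − z = 8 − (z₀ + w) = (8 − z₀) − w = 13 − w.
f(z) = 1/(13 − w)^2 = (1/(13)^2) · (1 − w/(13))^{−2}.
By the binomial series (1−u)^{−2} = Σ_{n≥0} C(n+1, 1) u^n for |u|<1, with u = w/(13):
  c_n = C(n+1, 1) / (13)^(n+2).
  c_0 = 1/(13)^2 = 1/169.
  c_1 = 2/(13)^3 = 2/2197.
  c_2 = 3/(13)^4 = 3/28561.
  c_3 = 4/(13)^5 = 4/371293.
The series is valid for |w/d| < 1, i.e. |z − z₀| < |d|.
Radius of convergence: R = |8 − z₀| = |13| = 13 (distance from z₀ to the singularity z = 8).

c_0 = 1/169, c_1 = 2/2197, c_2 = 3/28561, c_3 = 4/371293; R = 13.


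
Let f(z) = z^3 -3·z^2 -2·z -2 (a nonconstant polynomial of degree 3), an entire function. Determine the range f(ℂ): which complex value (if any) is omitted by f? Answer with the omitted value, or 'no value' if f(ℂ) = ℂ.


Little Picard bounds the complement of f(ℂ) to at most one point.
For every w ∈ ℂ, the equation p(z) − w = 0 is a nonconstant polynomial in z and hence has at least one root by the fundamental theorem of algebra. So p is surjective onto ℂ, omitting no value.

Omitted value: no value.


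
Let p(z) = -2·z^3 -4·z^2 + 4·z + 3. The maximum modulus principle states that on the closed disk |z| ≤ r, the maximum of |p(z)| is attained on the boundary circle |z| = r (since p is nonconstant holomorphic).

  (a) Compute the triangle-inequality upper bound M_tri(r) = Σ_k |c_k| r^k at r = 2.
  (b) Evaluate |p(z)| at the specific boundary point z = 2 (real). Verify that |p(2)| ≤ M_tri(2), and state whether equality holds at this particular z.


Coefficients: c_0 = 3, c_1 = 4, c_2 = -4, c_3 = -2. Radius r = 2.
Part (a). Triangle bound: M_tri(r) = Σ_k |c_k| r^k
  = |3|·2^0 + |4|·2^1 + |-4|·2^2 + |-2|·2^3
  = 3 + 8 + 16 + 16 = 43.
This bounds M(r) := max_{|z|=r} |p(z)| from above; equality holds iff all terms c_k z^k can be made to align in phase at a single z on |z|=r.
Part (b). At z = 2 (real, on the circle |z| = r):
  p(2) = (3)·2^0 + (4)·2^1 + (-4)·2^2 + (-2)·2^3 = -21.
  |p(2)| = 21.
Check: |p(2)| = 21 ≤ 43 = M_tri(2). ✓ Equality does not hold at z = 2 (the coefficients have mixed signs, so the terms do not all align in phase there).

M_tri(2) = 43; |p(2)| = 21; equality at z=2: no.


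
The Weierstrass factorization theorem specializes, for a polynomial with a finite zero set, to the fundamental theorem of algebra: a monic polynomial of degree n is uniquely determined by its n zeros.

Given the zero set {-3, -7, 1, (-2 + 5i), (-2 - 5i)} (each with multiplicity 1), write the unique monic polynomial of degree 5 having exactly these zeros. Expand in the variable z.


The polynomial is p(z) = ∏_{α ∈ S} (z − α), where S = {-3, -7, 1, (-2 + 5i), (-2 - 5i)}.
Expanding the product yields: p(z) = z^5 + 13·z^4 + 76·z^3 + 284·z^2 + 235·z -609.
Note conjugate pairs combine to real quadratics: (z − (-2+5i))(z − (-2−5i)) = z² + 4z + 29.
The resulting polynomial has degree 5 and real coefficients as required.

p(z) = z^5 + 13·z^4 + 76·z^3 + 284·z^2 + 235·z -609.


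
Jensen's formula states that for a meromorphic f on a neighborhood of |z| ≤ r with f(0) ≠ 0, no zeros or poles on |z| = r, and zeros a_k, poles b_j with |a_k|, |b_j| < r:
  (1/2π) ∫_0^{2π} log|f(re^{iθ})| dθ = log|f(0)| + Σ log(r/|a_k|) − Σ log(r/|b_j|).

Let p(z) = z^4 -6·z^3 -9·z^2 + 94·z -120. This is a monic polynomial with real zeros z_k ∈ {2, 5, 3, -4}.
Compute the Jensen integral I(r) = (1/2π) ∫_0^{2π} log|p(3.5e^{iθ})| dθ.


Zeros: -4, 2, 3, 5; r = 3.5.
Inside |z| < r: 2, 3. Outside (|z| ≥ r): -4, 5.
p(0) = -120, so log|p(0)| = log(120) = 4.7875.
Apply Jensen: I(r) = log|p(0)| + Σ_k log(r/|z_k|), summed over zeros inside |z| < r.
  log(r/|z_k|) for z_k = 2: log(3.5/2) = 0.5596
  log(r/|z_k|) for z_k = 3: log(3.5/3) = 0.1542
  Outside zeros (-4, 5) contribute nothing to the Jensen sum.
Sum over inside zeros: 0.7138.
I(r) = log|p(0)| + (inside sum) = 4.7875 + 0.7138 = 5.5013.
Note: since some zeros are outside |z| ≤ r, the simplified n·log(r) form does NOT apply — only the inside zeros contribute.

I(r) ≈ 5.5013.


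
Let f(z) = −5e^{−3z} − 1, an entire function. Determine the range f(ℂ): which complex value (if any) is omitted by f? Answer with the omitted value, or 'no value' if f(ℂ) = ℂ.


Little Picard bounds the complement of f(ℂ) to at most one point.
e^{−3z} is never zero on ℂ, so -5·e^{−3z} takes every value in ℂ ∖ {0}. Adding -1 shifts the range to ℂ ∖ {-1}. Thus f omits exactly the value -1.

Omitted value: -1.


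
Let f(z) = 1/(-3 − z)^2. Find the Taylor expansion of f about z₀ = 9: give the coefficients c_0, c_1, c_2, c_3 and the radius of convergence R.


Let w = z − z₀, so z = z₀ + w.
Then -3 − z = -3 − (z₀ + w) = (-3 − z₀) − w = -12 − w.
f(z) = 1/(-12 − w)^2 = (1/(-12)^2) · (1 − w/(-12))^{−2}.
By the binomial series (1−u)^{−2} = Σ_{n≥0} C(n+1, 1) u^n for |u|<1, with u = w/(-12):
  c_n = C(n+1, 1) / (-12)^(n+2).
  c_0 = 1/(-12)^2 = 1/144.
  c_1 = 2/(-12)^3 = -1/864.
  c_2 = 3/(-12)^4 = 1/6912.
  c_3 = 4/(-12)^5 = -1/62208.
The series is valid for |w/d| < 1, i.e. |z − z₀| < |d|.
Radius of convergence: R = |-3 − z₀| = |-12| = 12 (distance from z₀ to the singularity z = -3).

c_0 = 1/144, c_1 = -1/864, c_2 = 1/6912, c_3 = -1/62208; R = 12.


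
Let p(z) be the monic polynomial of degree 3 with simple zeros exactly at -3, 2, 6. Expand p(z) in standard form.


The polynomial is p(z) = ∏_{α ∈ S} (z − α), where S = {-3, 2, 6}.
Expanding the product yields: p(z) = z^3 -5·z^2 -12·z + 36.
The resulting polynomial has degree 3 and real coefficients as required.

p(z) = z^3 -5·z^2 -12·z + 36.


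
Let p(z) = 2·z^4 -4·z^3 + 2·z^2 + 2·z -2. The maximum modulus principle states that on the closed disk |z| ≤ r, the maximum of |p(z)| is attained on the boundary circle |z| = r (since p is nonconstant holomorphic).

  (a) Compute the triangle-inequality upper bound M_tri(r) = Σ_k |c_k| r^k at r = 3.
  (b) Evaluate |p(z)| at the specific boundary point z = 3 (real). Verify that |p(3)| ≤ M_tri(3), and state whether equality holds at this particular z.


Coefficients: c_0 = -2, c_1 = 2, c_2 = 2, c_3 = -4, c_4 = 2. Radius r = 3.
Part (a). Triangle bound: M_tri(r) = Σ_k |c_k| r^k
  = |-2|·3^0 + |2|·3^1 + |2|·3^2 + |-4|·3^3 + |2|·3^4
  = 2 + 6 + 18 + 108 + 162 = 296.
This bounds M(r) := max_{|z|=r} |p(z)| from above; equality holds iff all terms c_k z^k can be made to align in phase at a single z on |z|=r.
Part (b). At z = 3 (real, on the circle |z| = r):
  p(3) = (-2)·3^0 + (2)·3^1 + (2)·3^2 + (-4)·3^3 + (2)·3^4 = 76.
  |p(3)| = 76.
Check: |p(3)| = 76 ≤ 296 = M_tri(3). ✓ Equality does not hold at z = 3 (the coefficients have mixed signs, so the terms do not all align in phase there).

M_tri(3) = 296; |p(3)| = 76; equality at z=3: no.


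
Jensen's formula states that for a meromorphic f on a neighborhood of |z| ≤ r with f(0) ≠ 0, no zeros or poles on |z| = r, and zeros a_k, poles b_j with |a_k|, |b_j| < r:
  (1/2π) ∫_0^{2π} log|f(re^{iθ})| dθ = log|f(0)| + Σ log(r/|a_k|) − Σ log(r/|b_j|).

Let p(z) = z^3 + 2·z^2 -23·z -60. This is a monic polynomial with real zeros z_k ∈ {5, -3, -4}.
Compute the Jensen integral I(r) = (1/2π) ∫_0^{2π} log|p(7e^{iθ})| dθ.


Zeros: -4, -3, 5; r = 7.
Inside |z| < r: -4, -3, 5. Outside (|z| ≥ r): ∅.
p(0) = -60, so log|p(0)| = log(60) = 4.0943.
Apply Jensen: I(r) = log|p(0)| + Σ_k log(r/|z_k|), summed over zeros inside |z| < r.
  log(r/|z_k|) for z_k = 5: log(7/5) = 0.3365
  log(r/|z_k|) for z_k = -3: log(7/3) = 0.8473
  log(r/|z_k|) for z_k = -4: log(7/4) = 0.5596
Sum over inside zeros: 1.7434.
I(r) = log|p(0)| + (inside sum) = 4.0943 + 1.7434 = 5.8377.
Closed form (all zeros inside, monic): I(r) = n·log(r) = 3·log(7) = 5.8377. ✓

I(r) ≈ 5.8377.


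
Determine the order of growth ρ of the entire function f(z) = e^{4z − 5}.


|e^{4z − 5}| = e^{Re(4·z) + -5} ≤ e^{4|z|^1 + -5} = e^{4r^1 + -5} on |z| = r, so ρ ≤ 1. Choosing z on |z|=r so that 4·z is real positive (always possible by picking arg z appropriately) gives |f(z)| = e^{4r^1 + -5}, matching the bound. The additive constant -5 does not affect log log M(r) ~ 1·log r. Hence ρ = 1.
Therefore ρ = 1.

Order ρ = 1.


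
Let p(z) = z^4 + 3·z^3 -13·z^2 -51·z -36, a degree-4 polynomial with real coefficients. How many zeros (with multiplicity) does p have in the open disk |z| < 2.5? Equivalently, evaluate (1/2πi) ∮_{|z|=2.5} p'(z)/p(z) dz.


The zeros of p are: -3, -1, -3, 4.
Their magnitudes are: 3, 1, 3, 4.
Zeros with |z| < R = 2.5: -1.
Count = 1.
By the argument principle, (1/2πi) ∮_{|z|=R} p'(z)/p(z) dz equals exactly this count.

Number of zeros inside |z| < 2.5: 1.


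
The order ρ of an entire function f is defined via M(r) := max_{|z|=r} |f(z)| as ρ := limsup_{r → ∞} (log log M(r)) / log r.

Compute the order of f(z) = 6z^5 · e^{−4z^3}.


M(r) = max_{|z|=r} |6|·|z|^5·|e^{−4z^3}| = 6·r^5 · e^{4r^3} (the factors attain their maxima compatibly on |z|=r). Then log M(r) = log 6 + 5·log r + 4r^3, dominated by the last term, so log log M(r) ~ 3·log r. The polynomial factor 6z^5 contributes only a log r term and does not affect the order. ρ = 3.
Therefore ρ = 3.

Order ρ = 3.


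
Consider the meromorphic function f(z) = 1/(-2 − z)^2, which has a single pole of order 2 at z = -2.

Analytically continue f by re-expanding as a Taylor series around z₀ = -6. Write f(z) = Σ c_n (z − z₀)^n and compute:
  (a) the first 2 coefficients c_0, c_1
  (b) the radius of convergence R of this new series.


Let w = z − z₀, so z = z₀ + w.
Then -2 − z = -2 − (z₀ + w) = (-2 − z₀) − w = 4 − w.
f(z) = 1/(4 − w)^2 = (1/(4)^2) · (1 − w/(4))^{−2}.
By the binomial series (1−u)^{−2} = Σ_{n≥0} C(n+1, 1) u^n for |u|<1, with u = w/(4):
  c_n = C(n+1, 1) / (4)^(n+2).
  c_0 = 1/(4)^2 = 1/16.
  c_1 = 2/(4)^3 = 1/32.
The series is valid for |w/d| < 1, i.e. |z − z₀| < |d|.
Radius of convergence: R = |-2 − z₀| = |4| = 4 (distance from z₀ to the singularity z = -2).

c_0 = 1/16, c_1 = 1/32; R = 4.


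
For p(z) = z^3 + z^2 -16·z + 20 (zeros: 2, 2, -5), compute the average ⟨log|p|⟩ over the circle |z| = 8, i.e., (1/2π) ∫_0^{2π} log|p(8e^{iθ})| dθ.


Zeros: -5, 2, 2; r = 8.
Inside |z| < r: -5, 2, 2. Outside (|z| ≥ r): ∅.
p(0) = 20, so log|p(0)| = log(20) = 2.9957.
Apply Jensen: I(r) = log|p(0)| + Σ_k log(r/|z_k|), summed over zeros inside |z| < r.
  log(r/|z_k|) for z_k = 2: log(8/2) = 1.3863
  log(r/|z_k|) for z_k = 2: log(8/2) = 1.3863
  log(r/|z_k|) for z_k = -5: log(8/5) = 0.4700
Sum over inside zeros: 3.2426.
I(r) = log|p(0)| + (inside sum) = 2.9957 + 3.2426 = 6.2383.
Closed form (all zeros inside, monic): I(r) = n·log(r) = 3·log(8) = 6.2383. ✓

I(r) ≈ 6.2383.


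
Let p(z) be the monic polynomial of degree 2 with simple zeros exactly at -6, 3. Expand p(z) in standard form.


The polynomial is p(z) = ∏_{α ∈ S} (z − α), where S = {-6, 3}.
Expanding the product yields: p(z) = z^2 + 3·z -18.
The resulting polynomial has degree 2 and real coefficients as required.

p(z) = z^2 + 3·z -18.


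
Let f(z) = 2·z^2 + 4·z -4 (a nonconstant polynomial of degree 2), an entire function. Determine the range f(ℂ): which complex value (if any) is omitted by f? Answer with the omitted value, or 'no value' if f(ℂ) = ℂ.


Little Picard bounds the complement of f(ℂ) to at most one point.
For every w ∈ ℂ, the equation p(z) − w = 0 is a nonconstant polynomial in z and hence has at least one root by the fundamental theorem of algebra. So p is surjective onto ℂ, omitting no value.

Omitted value: no value.


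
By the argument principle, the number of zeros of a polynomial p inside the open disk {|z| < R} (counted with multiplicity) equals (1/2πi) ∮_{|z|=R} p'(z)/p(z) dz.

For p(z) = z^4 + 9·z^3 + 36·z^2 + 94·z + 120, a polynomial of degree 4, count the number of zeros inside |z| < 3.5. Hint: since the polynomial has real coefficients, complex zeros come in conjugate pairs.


The zeros of p are: -3, -4, (-1 + 3i), (-1 - 3i).
Their magnitudes are: 3, 4, 3.162, 3.162.
Zeros with |z| < R = 3.5: -3, (-1 + 3i), (-1 - 3i).
Count = 3.
By the argument principle, (1/2πi) ∮_{|z|=R} p'(z)/p(z) dz equals exactly this count.

Number of zeros inside |z| < 3.5: 3.


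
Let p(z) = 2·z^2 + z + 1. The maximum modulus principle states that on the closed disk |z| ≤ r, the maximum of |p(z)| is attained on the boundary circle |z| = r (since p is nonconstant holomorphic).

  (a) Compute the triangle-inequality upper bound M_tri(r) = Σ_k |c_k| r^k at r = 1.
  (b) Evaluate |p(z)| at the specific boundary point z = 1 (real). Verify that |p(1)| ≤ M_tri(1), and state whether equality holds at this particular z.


Coefficients: c_0 = 1, c_1 = 1, c_2 = 2. Radius r = 1.
Part (a). Triangle bound: M_tri(r) = Σ_k |c_k| r^k
  = |1|·1^0 + |1|·1^1 + |2|·1^2
  = 1 + 1 + 2 = 4.
This bounds M(r) := max_{|z|=r} |p(z)| from above; equality holds iff all terms c_k z^k can be made to align in phase at a single z on |z|=r.
Part (b). At z = 1 (real, on the circle |z| = r):
  p(1) = (1)·1^0 + (1)·1^1 + (2)·1^2 = 4.
  |p(1)| = 4.
Since all nonzero coefficients share the same sign, |p(1)| = 4 = M_tri(1); the triangle bound is attained at z = 1, so in fact M(r) = 4.

M_tri(1) = 4; |p(1)| = 4; equality at z=1: yes.


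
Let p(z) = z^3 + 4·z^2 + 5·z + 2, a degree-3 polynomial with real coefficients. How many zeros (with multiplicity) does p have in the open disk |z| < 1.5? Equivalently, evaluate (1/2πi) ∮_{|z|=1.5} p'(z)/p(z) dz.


The zeros of p are: -1, -1, -2.
Their magnitudes are: 1, 1, 2.
Zeros with |z| < R = 1.5: -1, -1.
Count = 2.
By the argument principle, (1/2πi) ∮_{|z|=R} p'(z)/p(z) dz equals exactly this count.

Number of zeros inside |z| < 1.5: 2.


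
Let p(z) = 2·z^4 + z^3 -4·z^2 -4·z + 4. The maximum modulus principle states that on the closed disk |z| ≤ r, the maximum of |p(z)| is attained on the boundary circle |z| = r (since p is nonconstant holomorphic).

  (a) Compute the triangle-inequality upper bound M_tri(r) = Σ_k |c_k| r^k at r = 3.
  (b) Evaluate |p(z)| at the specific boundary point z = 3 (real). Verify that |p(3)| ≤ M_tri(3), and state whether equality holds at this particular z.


Coefficients: c_0 = 4, c_1 = -4, c_2 = -4, c_3 = 1, c_4 = 2. Radius r = 3.
Part (a). Triangle bound: M_tri(r) = Σ_k |c_k| r^k
  = |4|·3^0 + |-4|·3^1 + |-4|·3^2 + |1|·3^3 + |2|·3^4
  = 4 + 12 + 36 + 27 + 162 = 241.
This bounds M(r) := max_{|z|=r} |p(z)| from above; equality holds iff all terms c_k z^k can be made to align in phase at a single z on |z|=r.
Part (b). At z = 3 (real, on the circle |z| = r):
  p(3) = (4)·3^0 + (-4)·3^1 + (-4)·3^2 + (1)·3^3 + (2)·3^4 = 145.
  |p(3)| = 145.
Check: |p(3)| = 145 ≤ 241 = M_tri(3). ✓ Equality does not hold at z = 3 (the coefficients have mixed signs, so the terms do not all align in phase there).

M_tri(3) = 241; |p(3)| = 145; equality at z=3: no.


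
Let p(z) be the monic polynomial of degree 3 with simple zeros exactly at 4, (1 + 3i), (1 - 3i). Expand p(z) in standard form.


The polynomial is p(z) = ∏_{α ∈ S} (z − α), where S = {4, (1 + 3i), (1 - 3i)}.
Expanding the product yields: p(z) = z^3 -6·z^2 + 18·z -40.
Note conjugate pairs combine to real quadratics: (z − (1+3i))(z − (1−3i)) = z² − 2z + 10.
The resulting polynomial has degree 3 and real coefficients as required.

p(z) = z^3 -6·z^2 + 18·z -40.


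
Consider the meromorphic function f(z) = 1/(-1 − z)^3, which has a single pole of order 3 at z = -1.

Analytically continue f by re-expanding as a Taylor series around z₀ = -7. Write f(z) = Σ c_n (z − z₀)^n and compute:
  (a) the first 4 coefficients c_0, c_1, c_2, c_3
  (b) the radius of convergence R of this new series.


Let w = z − z₀, so z = z₀ + w.
Then -1 − z = -1 − (z₀ + w) = (-1 − z₀) − w = 6 − w.
f(z) = 1/(6 − w)^3 = (1/(6)^3) · (1 − w/(6))^{−3}.
By the binomial series (1−u)^{−3} = Σ_{n≥0} C(n+2, 2) u^n for |u|<1, with u = w/(6):
  c_n = C(n+2, 2) / (6)^(n+3).
  c_0 = 1/(6)^3 = 1/216.
  c_1 = 3/(6)^4 = 1/432.
  c_2 = 6/(6)^5 = 1/1296.
  c_3 = 10/(6)^6 = 5/23328.
The series is valid for |w/d| < 1, i.e. |z − z₀| < |d|.
Radius of convergence: R = |-1 − z₀| = |6| = 6 (distance from z₀ to the singularity z = -1).

c_0 = 1/216, c_1 = 1/432, c_2 = 1/1296, c_3 = 5/23328; R = 6.


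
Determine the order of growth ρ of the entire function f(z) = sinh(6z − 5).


sinh(w) is a linear combination of e^{iw} and e^{−iw} (or e^w, e^{−w} in the hyperbolic case), so |sinh(w)| ≤ e^{|w|}. With w = 6z − 5, |w| ≤ 6|z| + 5 = 6r + 5 on |z| = r, giving M(r) ≤ e^{6r + 5}, so ρ ≤ 1. On a suitable ray (z = it for sin/cos; z = t for sinh/cosh, t real → ∞), |sinh(6z − 5)| grows like e^{6|t|}/2, so ρ ≥ 1. Hence ρ = 1.
Therefore ρ = 1.

Order ρ = 1.


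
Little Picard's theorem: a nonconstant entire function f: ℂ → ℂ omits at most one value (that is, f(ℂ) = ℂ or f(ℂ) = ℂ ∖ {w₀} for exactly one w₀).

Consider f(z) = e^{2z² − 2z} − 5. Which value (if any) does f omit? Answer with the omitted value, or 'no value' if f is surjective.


Little Picard bounds the complement of f(ℂ) to at most one point.
The exponent g(z) = 2z² − 2z is a nonconstant polynomial, hence surjective onto ℂ. So e^{g(z)} takes every value in {e^w : w ∈ ℂ} = ℂ ∖ {0}. Adding -5 shifts the range to ℂ ∖ {-5}. f omits exactly -5.

Omitted value: -5.


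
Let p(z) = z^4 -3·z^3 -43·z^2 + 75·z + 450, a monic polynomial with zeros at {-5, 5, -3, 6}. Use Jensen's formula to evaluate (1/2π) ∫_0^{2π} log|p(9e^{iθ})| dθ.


Zeros: -5, -3, 5, 6; r = 9.
Inside |z| < r: -5, -3, 5, 6. Outside (|z| ≥ r): ∅.
p(0) = 450, so log|p(0)| = log(450) = 6.1092.
Apply Jensen: I(r) = log|p(0)| + Σ_k log(r/|z_k|), summed over zeros inside |z| < r.
  log(r/|z_k|) for z_k = -5: log(9/5) = 0.5878
  log(r/|z_k|) for z_k = 5: log(9/5) = 0.5878
  log(r/|z_k|) for z_k = -3: log(9/3) = 1.0986
  log(r/|z_k|) for z_k = 6: log(9/6) = 0.4055
Sum over inside zeros: 2.6797.
I(r) = log|p(0)| + (inside sum) = 6.1092 + 2.6797 = 8.7889.
Closed form (all zeros inside, monic): I(r) = n·log(r) = 4·log(9) = 8.7889. ✓

I(r) ≈ 8.7889.


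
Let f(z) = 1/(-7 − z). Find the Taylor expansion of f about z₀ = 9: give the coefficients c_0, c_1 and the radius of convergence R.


Let w = z − z₀, so z = z₀ + w.
Then -7 − z = -7 − (z₀ + w) = (-7 − z₀) − w = -16 − w.
f(z) = 1/(-16 − w) = (1/(-16)) · 1/(1 − w/(-16)) = Σ_{n≥0} w^n / (-16)^(n+1).
So c_n = 1/(-16)^(n+1):
  c_0 = 1/(-16)^1 = -1/16.
  c_1 = 1/(-16)^2 = 1/256.
The series is valid for |w/d| < 1, i.e. |z − z₀| < |d|.
Radius of convergence: R = |-7 − z₀| = |-16| = 16 (distance from z₀ to the singularity z = -7).

c_0 = -1/16, c_1 = 1/256; R = 16.


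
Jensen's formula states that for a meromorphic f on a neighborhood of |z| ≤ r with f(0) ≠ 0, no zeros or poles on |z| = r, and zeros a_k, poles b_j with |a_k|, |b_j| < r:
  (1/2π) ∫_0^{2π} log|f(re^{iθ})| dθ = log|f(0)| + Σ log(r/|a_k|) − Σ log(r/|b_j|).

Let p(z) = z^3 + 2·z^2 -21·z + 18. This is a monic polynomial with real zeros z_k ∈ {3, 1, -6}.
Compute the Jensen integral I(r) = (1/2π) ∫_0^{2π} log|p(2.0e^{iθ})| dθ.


Zeros: -6, 1, 3; r = 2.0.
Inside |z| < r: 1. Outside (|z| ≥ r): -6, 3.
p(0) = 18, so log|p(0)| = log(18) = 2.8904.
Apply Jensen: I(r) = log|p(0)| + Σ_k log(r/|z_k|), summed over zeros inside |z| < r.
  log(r/|z_k|) for z_k = 1: log(2.0/1) = 0.6931
  Outside zeros (-6, 3) contribute nothing to the Jensen sum.
Sum over inside zeros: 0.6931.
I(r) = log|p(0)| + (inside sum) = 2.8904 + 0.6931 = 3.5835.
Note: since some zeros are outside |z| ≤ r, the simplified n·log(r) form does NOT apply — only the inside zeros contribute.

I(r) ≈ 3.5835.


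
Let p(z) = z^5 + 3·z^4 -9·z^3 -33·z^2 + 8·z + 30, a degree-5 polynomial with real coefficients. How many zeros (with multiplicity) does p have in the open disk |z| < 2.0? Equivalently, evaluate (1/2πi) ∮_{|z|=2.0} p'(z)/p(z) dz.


The zeros of p are: 1, -1, 3, (-3 + 1i), (-3 - 1i).
Their magnitudes are: 1, 1, 3, 3.162, 3.162.
Zeros with |z| < R = 2.0: 1, -1.
Count = 2.
By the argument principle, (1/2πi) ∮_{|z|=R} p'(z)/p(z) dz equals exactly this count.

Number of zeros inside |z| < 2.0: 2.


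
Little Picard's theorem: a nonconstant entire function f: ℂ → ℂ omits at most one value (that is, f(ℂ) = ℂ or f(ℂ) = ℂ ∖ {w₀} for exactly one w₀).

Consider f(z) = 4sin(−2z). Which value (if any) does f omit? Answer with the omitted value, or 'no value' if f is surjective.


Little Picard bounds the complement of f(ℂ) to at most one point.
sin is entire and surjective onto ℂ: for every w ∈ ℂ, sin(ζ) = w has a solution ζ ∈ ℂ (e.g., via the complex inverse arcsin). With ζ = −2z this gives z = ζ/(-2). Then 4·sin(−2z) takes every value in 4·ℂ = ℂ, and adding 0 is a bijection of ℂ. So f is surjective and omits no value. (Note: only on the real line is sin bounded by [−1, 1].)

Omitted value: no value.


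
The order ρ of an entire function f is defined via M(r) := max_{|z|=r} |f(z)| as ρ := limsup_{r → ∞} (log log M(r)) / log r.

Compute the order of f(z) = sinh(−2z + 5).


sinh(w) is a linear combination of e^{iw} and e^{−iw} (or e^w, e^{−w} in the hyperbolic case), so |sinh(w)| ≤ e^{|w|}. With w = −2z + 5, |w| ≤ 2|z| + 5 = 2r + 5 on |z| = r, giving M(r) ≤ e^{2r + 5}, so ρ ≤ 1. On a suitable ray (z = it for sin/cos; z = t for sinh/cosh, t real → ∞), |sinh(−2z + 5)| grows like e^{2|t|}/2, so ρ ≥ 1. Hence ρ = 1.
Therefore ρ = 1.

Order ρ = 1.


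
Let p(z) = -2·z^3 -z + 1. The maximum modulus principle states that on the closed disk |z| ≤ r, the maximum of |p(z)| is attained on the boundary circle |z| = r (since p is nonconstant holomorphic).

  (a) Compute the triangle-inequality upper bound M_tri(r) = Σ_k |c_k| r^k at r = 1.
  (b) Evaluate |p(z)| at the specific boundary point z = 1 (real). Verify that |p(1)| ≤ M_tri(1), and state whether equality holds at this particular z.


Coefficients: c_0 = 1, c_1 = -1, c_2 = 0, c_3 = -2. Radius r = 1.
Part (a). Triangle bound: M_tri(r) = Σ_k |c_k| r^k
  = |1|·1^0 + |-1|·1^1 + |0|·1^2 + |-2|·1^3
  = 1 + 1 + 0 + 2 = 4.
This bounds M(r) := max_{|z|=r} |p(z)| from above; equality holds iff all terms c_k z^k can be made to align in phase at a single z on |z|=r.
Part (b). At z = 1 (real, on the circle |z| = r):
  p(1) = (1)·1^0 + (-1)·1^1 + (0)·1^2 + (-2)·1^3 = -2.
  |p(1)| = 2.
Check: |p(1)| = 2 ≤ 4 = M_tri(1). ✓ Equality does not hold at z = 1 (the coefficients have mixed signs, so the terms do not all align in phase there).

M_tri(1) = 4; |p(1)| = 2; equality at z=1: no.


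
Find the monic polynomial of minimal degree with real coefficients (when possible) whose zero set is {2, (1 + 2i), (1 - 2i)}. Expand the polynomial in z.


The polynomial is p(z) = ∏_{α ∈ S} (z − α), where S = {2, (1 + 2i), (1 - 2i)}.
Expanding the product yields: p(z) = z^3 -4·z^2 + 9·z -10.
Note conjugate pairs combine to real quadratics: (z − (1+2i))(z − (1−2i)) = z² − 2z + 5.
The resulting polynomial has degree 3 and real coefficients as required.

p(z) = z^3 -4·z^2 + 9·z -10.


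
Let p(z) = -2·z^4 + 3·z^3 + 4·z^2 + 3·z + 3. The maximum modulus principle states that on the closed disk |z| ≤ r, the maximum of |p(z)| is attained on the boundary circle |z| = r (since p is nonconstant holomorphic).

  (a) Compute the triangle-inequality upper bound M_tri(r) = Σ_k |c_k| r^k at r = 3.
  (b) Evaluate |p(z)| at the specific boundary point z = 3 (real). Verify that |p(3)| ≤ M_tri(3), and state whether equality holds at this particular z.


Coefficients: c_0 = 3, c_1 = 3, c_2 = 4, c_3 = 3, c_4 = -2. Radius r = 3.
Part (a). Triangle bound: M_tri(r) = Σ_k |c_k| r^k
  = |3|·3^0 + |3|·3^1 + |4|·3^2 + |3|·3^3 + |-2|·3^4
  = 3 + 9 + 36 + 81 + 162 = 291.
This bounds M(r) := max_{|z|=r} |p(z)| from above; equality holds iff all terms c_k z^k can be made to align in phase at a single z on |z|=r.
Part (b). At z = 3 (real, on the circle |z| = r):
  p(3) = (3)·3^0 + (3)·3^1 + (4)·3^2 + (3)·3^3 + (-2)·3^4 = -33.
  |p(3)| = 33.
Check: |p(3)| = 33 ≤ 291 = M_tri(3). ✓ Equality does not hold at z = 3 (the coefficients have mixed signs, so the terms do not all align in phase there).

M_tri(3) = 291; |p(3)| = 33; equality at z=3: no.


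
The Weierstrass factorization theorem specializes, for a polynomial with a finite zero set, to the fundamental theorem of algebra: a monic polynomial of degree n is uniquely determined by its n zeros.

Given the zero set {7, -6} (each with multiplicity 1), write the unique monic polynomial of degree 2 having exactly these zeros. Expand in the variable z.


The polynomial is p(z) = ∏_{α ∈ S} (z − α), where S = {7, -6}.
Expanding the product yields: p(z) = z^2 -z -42.
The resulting polynomial has degree 2 and real coefficients as required.

p(z) = z^2 -z -42.


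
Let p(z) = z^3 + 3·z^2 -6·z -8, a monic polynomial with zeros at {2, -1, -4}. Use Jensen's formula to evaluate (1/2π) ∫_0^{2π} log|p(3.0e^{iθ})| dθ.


Zeros: -4, -1, 2; r = 3.0.
Inside |z| < r: -1, 2. Outside (|z| ≥ r): -4.
p(0) = -8, so log|p(0)| = log(8) = 2.0794.
Apply Jensen: I(r) = log|p(0)| + Σ_k log(r/|z_k|), summed over zeros inside |z| < r.
  log(r/|z_k|) for z_k = 2: log(3.0/2) = 0.4055
  log(r/|z_k|) for z_k = -1: log(3.0/1) = 1.0986
  Outside zeros (-4) contribute nothing to the Jensen sum.
Sum over inside zeros: 1.5041.
I(r) = log|p(0)| + (inside sum) = 2.0794 + 1.5041 = 3.5835.
Note: since some zeros are outside |z| ≤ r, the simplified n·log(r) form does NOT apply — only the inside zeros contribute.

I(r) ≈ 3.5835.


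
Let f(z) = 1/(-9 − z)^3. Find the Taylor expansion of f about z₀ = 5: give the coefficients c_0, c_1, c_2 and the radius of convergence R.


Let w = z − z₀, so z = z₀ + w.
Then -9 − z = -9 − (z₀ + w) = (-9 − z₀) − w = -14 − w.
f(z) = 1/(-14 − w)^3 = (1/(-14)^3) · (1 − w/(-14))^{−3}.
By the binomial series (1−u)^{−3} = Σ_{n≥0} C(n+2, 2) u^n for |u|<1, with u = w/(-14):
  c_n = C(n+2, 2) / (-14)^(n+3).
  c_0 = 1/(-14)^3 = -1/2744.
  c_1 = 3/(-14)^4 = 3/38416.
  c_2 = 6/(-14)^5 = -3/268912.
The series is valid for |w/d| < 1, i.e. |z − z₀| < |d|.
Radius of convergence: R = |-9 − z₀| = |-14| = 14 (distance from z₀ to the singularity z = -9).

c_0 = -1/2744, c_1 = 3/38416, c_2 = -3/268912; R = 14.


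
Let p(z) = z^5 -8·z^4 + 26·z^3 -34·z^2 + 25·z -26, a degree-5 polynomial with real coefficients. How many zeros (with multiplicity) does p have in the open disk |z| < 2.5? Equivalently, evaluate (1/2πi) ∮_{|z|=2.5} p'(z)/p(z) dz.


The zeros of p are: (0 + 1i), (0 - 1i), (3 + 2i), (3 - 2i), 2.
Their magnitudes are: 1, 1, 3.606, 3.606, 2.
Zeros with |z| < R = 2.5: (0 + 1i), (0 - 1i), 2.
Count = 3.
By the argument principle, (1/2πi) ∮_{|z|=R} p'(z)/p(z) dz equals exactly this count.

Number of zeros inside |z| < 2.5: 3.


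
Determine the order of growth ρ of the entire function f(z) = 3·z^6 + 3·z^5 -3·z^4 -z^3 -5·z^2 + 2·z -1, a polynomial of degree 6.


|f(z)| ≤ Σ|c_k|·r^k = O(r^6) as r → ∞. Polynomial growth is O(e^{r^ε}) for every ε > 0 (since r^6/e^{r^ε} → 0), so ρ ≤ ε for all ε > 0, i.e. ρ = 0. Every nonconstant polynomial has order 0.
Therefore ρ = 0.

Order ρ = 0.


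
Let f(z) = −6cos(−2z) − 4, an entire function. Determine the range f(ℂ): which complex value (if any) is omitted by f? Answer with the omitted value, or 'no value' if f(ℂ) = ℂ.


Little Picard bounds the complement of f(ℂ) to at most one point.
cos is entire and surjective onto ℂ: for every w ∈ ℂ, cos(ζ) = w has a solution ζ ∈ ℂ (e.g., via the complex inverse arccos). With ζ = −2z this gives z = ζ/(-2). Then -6·cos(−2z) takes every value in -6·ℂ = ℂ, and adding -4 is a bijection of ℂ. So f is surjective and omits no value. (Note: only on the real line is cos bounded by [−1, 1].)

Omitted value: no value.
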